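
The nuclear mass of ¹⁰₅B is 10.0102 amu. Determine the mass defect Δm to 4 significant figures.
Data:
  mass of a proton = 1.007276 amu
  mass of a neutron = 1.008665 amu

0.06951 amu

With 5 protons and 5 neutrons (A = 10):
Total constituent mass: 5 × 1.007276 + 5 × 1.008665 = 10.079705 amu
Δm = 10.079705 − 10.0102 = 0.069505 amu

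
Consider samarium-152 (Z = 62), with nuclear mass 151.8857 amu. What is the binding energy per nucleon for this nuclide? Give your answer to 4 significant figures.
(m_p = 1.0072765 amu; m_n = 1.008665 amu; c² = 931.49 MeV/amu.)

With 62 protons and 90 neutrons (A = 152):
Mass of separated nucleons = 62(1.0072765) + 90(1.008665) = 62.4511430 + 90.779850 = 153.2309930 amu
Mass defect Δm = 153.2309930 − 151.8857 = 1.3452930 amu
E_B = 1.3452930 × 931.49 = 1253.13 MeV
BE/A = 1253.13 MeV / 152 = 8.244 MeV/nucleon

8.244 MeV/nucleon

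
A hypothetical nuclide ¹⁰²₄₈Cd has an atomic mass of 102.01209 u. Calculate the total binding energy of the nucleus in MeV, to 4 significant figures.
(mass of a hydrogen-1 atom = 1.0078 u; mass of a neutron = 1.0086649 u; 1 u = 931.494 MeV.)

773.3 MeV

Total constituent mass: 48 × 1.0078 + 54 × 1.0086649 = 102.8423046 u
The mass defect is 102.8423046 − 102.01209 = 0.8302146 u.
Binding energy = Δm·c² = 0.8302146 × 931.494 MeV/u = 773.340 MeV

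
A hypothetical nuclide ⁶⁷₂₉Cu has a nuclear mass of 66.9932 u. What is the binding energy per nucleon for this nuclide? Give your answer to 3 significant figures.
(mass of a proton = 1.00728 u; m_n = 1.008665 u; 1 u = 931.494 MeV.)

The nucleus contains 29 protons and 67 − 29 = 38 neutrons.
Mass of separated nucleons = 29(1.00728) + 38(1.008665) = 29.21112 + 38.329270 = 67.540390 u
Δm = 67.540390 − 66.9932 = 0.547190 u
Converting to energy: 0.547190 u × 931.494 MeV/u = 509.704 MeV
Per nucleon: 509.704 / 67 = 7.608 MeV

7.61 MeV/nucleon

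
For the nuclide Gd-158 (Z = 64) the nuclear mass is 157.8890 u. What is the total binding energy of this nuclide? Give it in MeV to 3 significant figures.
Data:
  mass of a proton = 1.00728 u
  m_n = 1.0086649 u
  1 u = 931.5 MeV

Mass of separated nucleons = 64(1.00728) + 94(1.0086649) = 64.46592 + 94.8145006 = 159.2804206 u
The mass defect is 159.2804206 − 157.8890 = 1.3914206 u.
E_B = 1.3914206 × 931.5 = 1296.11 MeV

1300 MeV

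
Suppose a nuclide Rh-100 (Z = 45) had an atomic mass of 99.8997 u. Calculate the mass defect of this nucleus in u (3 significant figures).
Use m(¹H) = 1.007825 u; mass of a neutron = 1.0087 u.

0.931 u

Mass of separated nucleons = 45(1.007825) + 55(1.0087) = 45.352125 + 55.4785 = 100.830625 u
Mass defect Δm = 100.830625 − 99.8997 = 0.930925 u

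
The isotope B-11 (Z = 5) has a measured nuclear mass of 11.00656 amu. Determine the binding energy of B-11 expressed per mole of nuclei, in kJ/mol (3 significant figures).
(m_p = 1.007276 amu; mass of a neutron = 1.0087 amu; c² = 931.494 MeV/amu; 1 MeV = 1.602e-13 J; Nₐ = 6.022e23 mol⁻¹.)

7.37e+09 kJ/mol

Mass of separated nucleons = 5(1.007276) + 6(1.0087) = 5.036380 + 6.0522 = 11.088580 amu
The mass defect is 11.088580 − 11.00656 = 0.082020 amu.
Converting to energy: 0.082020 amu × 931.494 MeV/amu = 76.4011 MeV
Per nucleus in joules: 76.4011 MeV × 1.602e-13 J/MeV = 1.2239e-11 J
Per mole: 1.2239e-11 J × 6.022e23 mol⁻¹ = 7.3703e+12 J/mol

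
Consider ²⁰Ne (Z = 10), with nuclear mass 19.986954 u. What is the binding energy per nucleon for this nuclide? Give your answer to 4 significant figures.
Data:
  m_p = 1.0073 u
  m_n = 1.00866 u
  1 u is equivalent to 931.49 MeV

8.041 MeV/nucleon

Total constituent mass: 10 × 1.0073 + 10 × 1.00866 = 20.15960 u
Mass defect Δm = 20.15960 − 19.986954 = 0.172646 u
Converting to energy: 0.172646 u × 931.49 MeV/u = 160.818 MeV
BE/A = 160.818 MeV / 20 = 8.041 MeV/nucleon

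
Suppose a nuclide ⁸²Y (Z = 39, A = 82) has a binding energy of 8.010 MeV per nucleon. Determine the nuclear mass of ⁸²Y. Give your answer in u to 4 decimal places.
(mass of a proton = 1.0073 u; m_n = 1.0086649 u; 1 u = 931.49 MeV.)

Total binding energy = 82 × 8.010 = 656.820 MeV
Mass defect = 656.820 MeV / (931.49 MeV/u) = 0.705128 u
Constituent mass = 39(1.0073) + 43(1.0086649) = 82.6572907 u
Nuclear mass = 82.6572907 − 0.705128 = 81.9521627 u ≈ 81.9522 u (to 4 decimal places)

81.9522 u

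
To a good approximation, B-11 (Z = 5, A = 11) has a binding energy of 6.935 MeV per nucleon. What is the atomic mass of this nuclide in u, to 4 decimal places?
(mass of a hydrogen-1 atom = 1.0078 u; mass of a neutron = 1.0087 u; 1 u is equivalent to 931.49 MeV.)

Total binding energy = 11 × 6.935 = 76.285 MeV
Mass defect = 76.285 MeV / (931.49 MeV/u) = 0.081896 u
Constituent mass = 5(1.0078) + 6(1.0087) = 11.0912 u
Atomic mass = 11.0912 − 0.081896 = 11.009304 u ≈ 11.0093 u (to 4 decimal places)

11.0093 u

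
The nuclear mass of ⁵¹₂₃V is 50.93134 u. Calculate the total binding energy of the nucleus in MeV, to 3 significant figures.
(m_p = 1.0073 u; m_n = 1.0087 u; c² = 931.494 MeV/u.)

Z = 23, so N = A − Z = 51 − 23 = 28.
Σm = 23·m_p + 28·m_n = 23.1679 + 28.2436 = 51.4115 u
Δm = 51.4115 − 50.93134 = 0.48016 u
Converting to energy: 0.48016 u × 931.494 MeV/u = 447.266 MeV

447 MeV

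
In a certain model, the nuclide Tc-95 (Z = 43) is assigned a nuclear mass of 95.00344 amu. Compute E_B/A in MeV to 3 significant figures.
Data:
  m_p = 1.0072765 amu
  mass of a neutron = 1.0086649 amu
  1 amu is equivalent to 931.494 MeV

With 43 protons and 52 neutrons (A = 95):
Total constituent mass: 43 × 1.0072765 + 52 × 1.0086649 = 95.7634643 amu
The mass defect is 95.7634643 − 95.00344 = 0.7600243 amu.
Converting to energy: 0.7600243 amu × 931.494 MeV/amu = 707.958 MeV
Per nucleon: 707.958 / 95 = 7.452 MeV

7.45 MeV/nucleon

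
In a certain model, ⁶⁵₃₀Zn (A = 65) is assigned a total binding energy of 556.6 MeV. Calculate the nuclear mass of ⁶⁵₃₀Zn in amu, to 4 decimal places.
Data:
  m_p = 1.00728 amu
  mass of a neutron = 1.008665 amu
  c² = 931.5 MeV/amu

64.9241 amu

Mass defect = 556.6 MeV / (931.5 MeV/amu) = 0.597531 amu
Constituent mass = 30(1.00728) + 35(1.008665) = 65.521675 amu
Nuclear mass = 65.521675 − 0.597531 = 64.924144 amu ≈ 64.9241 amu (to 4 decimal places)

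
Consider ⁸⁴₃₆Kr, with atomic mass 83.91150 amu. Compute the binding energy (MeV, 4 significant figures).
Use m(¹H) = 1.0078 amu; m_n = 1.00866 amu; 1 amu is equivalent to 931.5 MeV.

731.2 MeV

Mass of separated nucleons = 36(1.0078) + 48(1.00866) = 36.2808 + 48.41568 = 84.69648 amu
The mass defect is 84.69648 − 83.91150 = 0.78498 amu.
Binding energy = Δm·c² = 0.78498 × 931.5 MeV/amu = 731.209 MeV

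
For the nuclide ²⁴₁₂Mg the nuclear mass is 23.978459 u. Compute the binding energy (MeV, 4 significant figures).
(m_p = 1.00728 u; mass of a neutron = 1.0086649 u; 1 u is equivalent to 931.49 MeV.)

With 12 protons and 12 neutrons (A = 24):
Σm = 12·m_p + 12·m_n = 12.08736 + 12.1039788 = 24.1913388 u
Δm = 24.1913388 − 23.978459 = 0.2128798 u
Converting to energy: 0.2128798 u × 931.49 MeV/u = 198.295 MeV

198.3 MeV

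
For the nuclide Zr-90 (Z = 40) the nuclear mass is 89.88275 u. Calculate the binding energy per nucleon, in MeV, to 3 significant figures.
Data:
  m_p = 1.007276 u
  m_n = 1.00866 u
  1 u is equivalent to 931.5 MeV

8.71 MeV/nucleon

Total constituent mass: 40 × 1.007276 + 50 × 1.00866 = 90.724040 u
The mass defect is 90.724040 − 89.88275 = 0.841290 u.
Binding energy = Δm·c² = 0.841290 × 931.5 MeV/u = 783.662 MeV
Per nucleon: 783.662 / 90 = 8.707 MeV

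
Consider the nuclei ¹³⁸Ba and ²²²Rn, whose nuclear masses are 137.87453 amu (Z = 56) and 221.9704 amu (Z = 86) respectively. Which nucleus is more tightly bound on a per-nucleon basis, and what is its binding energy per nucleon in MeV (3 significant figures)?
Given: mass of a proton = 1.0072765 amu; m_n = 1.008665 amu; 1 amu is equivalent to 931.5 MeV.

¹³⁸Ba; 8.39 MeV/nucleon

¹³⁸Ba: Σm = 56(1.0072765) + 82(1.008665) = 139.1180140 amu; Δm = 1.2434840 amu; E_B = 1158.31 MeV; E_B/A = 8.394 MeV
²²²Rn: Σm = 86(1.0072765) + 136(1.008665) = 223.8042190 amu; Δm = 1.8338190 amu; E_B = 1708.2 MeV; E_B/A = 7.6946 MeV
¹³⁸Ba has the higher binding energy per nucleon, so it is the more tightly bound nucleus.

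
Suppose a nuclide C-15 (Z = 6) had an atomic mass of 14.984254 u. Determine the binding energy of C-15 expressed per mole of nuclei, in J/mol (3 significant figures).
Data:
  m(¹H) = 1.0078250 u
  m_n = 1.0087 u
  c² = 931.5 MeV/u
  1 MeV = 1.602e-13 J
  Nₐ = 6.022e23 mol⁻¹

Z = 6, so N = A − Z = 15 − 6 = 9.
Σm = 6·m(¹H) + 9·m_n = 6.0469500 + 9.0783 = 15.1252500 u
Mass defect Δm = 15.1252500 − 14.984254 = 0.1409960 u
Converting to energy: 0.1409960 u × 931.5 MeV/u = 131.338 MeV
Per nucleus in joules: 131.338 MeV × 1.602e-13 J/MeV = 2.1040e-11 J
Per mole: 2.1040e-11 J × 6.022e23 mol⁻¹ = 1.2670e+13 J/mol

1.27e+13 J/mol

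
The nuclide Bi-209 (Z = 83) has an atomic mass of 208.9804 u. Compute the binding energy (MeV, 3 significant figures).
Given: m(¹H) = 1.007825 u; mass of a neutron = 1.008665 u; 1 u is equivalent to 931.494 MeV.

Total constituent mass: 83 × 1.007825 + 126 × 1.008665 = 210.741265 u
The mass defect is 210.741265 − 208.9804 = 1.760865 u.
E_B = 1.760865 × 931.494 = 1640.24 MeV

1640 MeV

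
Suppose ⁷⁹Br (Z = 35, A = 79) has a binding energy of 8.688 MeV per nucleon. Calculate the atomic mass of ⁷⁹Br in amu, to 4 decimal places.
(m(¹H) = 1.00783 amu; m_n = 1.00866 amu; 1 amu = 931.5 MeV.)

Total binding energy = 79 × 8.688 = 686.352 MeV
Mass defect = 686.352 MeV / (931.5 MeV/amu) = 0.736824 amu
Constituent mass = 35(1.00783) + 44(1.00866) = 79.65509 amu
Atomic mass = 79.65509 − 0.736824 = 78.918266 amu ≈ 78.9183 amu (to 4 decimal places)

78.9183 amu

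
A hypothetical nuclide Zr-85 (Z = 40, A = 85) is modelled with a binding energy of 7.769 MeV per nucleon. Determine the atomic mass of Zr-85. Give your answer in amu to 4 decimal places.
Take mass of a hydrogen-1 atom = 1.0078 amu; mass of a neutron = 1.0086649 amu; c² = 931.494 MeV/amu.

Total binding energy = 85 × 7.769 = 660.365 MeV
Mass defect = 660.365 MeV / (931.494 MeV/amu) = 0.708931 amu
Constituent mass = 40(1.0078) + 45(1.0086649) = 85.7019205 amu
Atomic mass = 85.7019205 − 0.708931 = 84.9929895 amu ≈ 84.9930 amu (to 4 decimal places)

84.9930 amu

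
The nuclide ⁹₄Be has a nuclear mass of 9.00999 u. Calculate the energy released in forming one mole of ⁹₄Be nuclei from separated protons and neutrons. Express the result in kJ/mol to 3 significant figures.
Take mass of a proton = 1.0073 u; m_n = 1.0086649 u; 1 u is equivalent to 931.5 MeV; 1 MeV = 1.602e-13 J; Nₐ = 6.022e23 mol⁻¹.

Mass of separated nucleons = 4(1.0073) + 5(1.0086649) = 4.0292 + 5.0433245 = 9.0725245 u
The mass defect is 9.0725245 − 9.00999 = 0.0625345 u.
Binding energy = Δm·c² = 0.0625345 × 931.5 MeV/u = 58.2509 MeV
Per nucleus in joules: 58.2509 MeV × 1.602e-13 J/MeV = 9.3318e-12 J
Per mole: 9.3318e-12 J × 6.022e23 mol⁻¹ = 5.6196e+12 J/mol

5.62e+09 kJ/mol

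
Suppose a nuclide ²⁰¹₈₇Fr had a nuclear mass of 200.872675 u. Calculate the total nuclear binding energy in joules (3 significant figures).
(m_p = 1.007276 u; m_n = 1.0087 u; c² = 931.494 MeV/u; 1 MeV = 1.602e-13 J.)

The nucleus contains 87 protons and 201 − 87 = 114 neutrons.
Σm = 87·m_p + 114·m_n = 87.633012 + 114.9918 = 202.624812 u
Δm = 202.624812 − 200.872675 = 1.752137 u
Binding energy = Δm·c² = 1.752137 × 931.494 MeV/u = 1632.11 MeV
In joules: 1632.11 MeV × 1.602e-13 J/MeV = 2.6146e-10 J

2.61e-10 J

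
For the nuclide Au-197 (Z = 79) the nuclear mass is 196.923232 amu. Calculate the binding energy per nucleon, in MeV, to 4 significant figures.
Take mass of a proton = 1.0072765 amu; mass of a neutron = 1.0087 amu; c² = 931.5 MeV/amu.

Z = 79, so N = A − Z = 197 − 79 = 118.
Σm = 79·m_p + 118·m_n = 79.5748435 + 119.0266 = 198.6014435 amu
Mass defect Δm = 198.6014435 − 196.923232 = 1.6782115 amu
Converting to energy: 1.6782115 amu × 931.5 MeV/amu = 1563.25 MeV
Dividing by A = 197 gives 7.935 MeV per nucleon.

7.935 MeV/nucleon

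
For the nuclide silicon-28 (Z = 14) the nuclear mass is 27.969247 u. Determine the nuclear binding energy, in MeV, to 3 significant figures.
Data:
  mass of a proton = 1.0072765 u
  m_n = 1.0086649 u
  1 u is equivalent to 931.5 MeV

237 MeV

With 14 protons and 14 neutrons (A = 28):
Σm = 14·m_p + 14·m_n = 14.1018710 + 14.1213086 = 28.2231796 u
The mass defect is 28.2231796 − 27.969247 = 0.2539326 u.
Binding energy = Δm·c² = 0.2539326 × 931.5 MeV/u = 236.538 MeV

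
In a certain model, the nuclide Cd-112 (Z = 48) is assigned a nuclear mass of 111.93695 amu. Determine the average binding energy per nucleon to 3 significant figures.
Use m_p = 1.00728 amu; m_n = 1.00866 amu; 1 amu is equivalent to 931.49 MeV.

8.04 MeV/nucleon

Z = 48, so N = A − Z = 112 − 48 = 64.
Total constituent mass: 48 × 1.00728 + 64 × 1.00866 = 112.90368 amu
The mass defect is 112.90368 − 111.93695 = 0.96673 amu.
E_B = 0.96673 × 931.49 = 900.499 MeV
Dividing by A = 112 gives 8.040 MeV per nucleon.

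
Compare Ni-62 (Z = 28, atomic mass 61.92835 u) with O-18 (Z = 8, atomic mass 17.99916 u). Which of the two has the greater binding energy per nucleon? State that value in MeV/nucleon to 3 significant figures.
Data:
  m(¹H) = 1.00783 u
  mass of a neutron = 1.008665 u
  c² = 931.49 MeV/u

Ni-62: Σm = 28(1.00783) + 34(1.008665) = 62.513850 u; Δm = 0.585500 u; E_B = 545.39 MeV; E_B/A = 8.797 MeV
O-18: Σm = 8(1.00783) + 10(1.008665) = 18.149290 u; Δm = 0.150130 u; E_B = 139.84 MeV; E_B/A = 7.769 MeV
Ni-62 has the higher binding energy per nucleon, so it is the more tightly bound nucleus.

Ni-62; 8.80 MeV/nucleon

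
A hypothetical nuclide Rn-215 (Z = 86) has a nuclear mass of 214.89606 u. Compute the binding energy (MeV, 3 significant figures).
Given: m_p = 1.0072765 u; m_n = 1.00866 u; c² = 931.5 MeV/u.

Total constituent mass: 86 × 1.0072765 + 129 × 1.00866 = 216.7429190 u
The mass defect is 216.7429190 − 214.89606 = 1.8468590 u.
Binding energy = Δm·c² = 1.8468590 × 931.5 MeV/u = 1720.35 MeV

1720 MeV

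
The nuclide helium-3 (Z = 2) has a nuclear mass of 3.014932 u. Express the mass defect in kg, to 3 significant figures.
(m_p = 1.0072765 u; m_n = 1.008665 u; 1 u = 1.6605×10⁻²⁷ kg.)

1.38e-29 kg

With 2 protons and 1 neutrons (A = 3):
Total constituent mass: 2 × 1.0072765 + 1 × 1.008665 = 3.0232180 u
Δm = 3.0232180 − 3.014932 = 0.0082860 u
In SI units: 0.0082860 u × 1.6605×10⁻²⁷ kg/u = 1.3759e-29 kg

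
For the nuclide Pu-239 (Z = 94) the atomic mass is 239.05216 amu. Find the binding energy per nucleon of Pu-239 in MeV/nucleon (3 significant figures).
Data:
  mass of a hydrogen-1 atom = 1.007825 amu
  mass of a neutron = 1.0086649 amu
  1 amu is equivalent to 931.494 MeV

7.56 MeV/nucleon

Total constituent mass: 94 × 1.007825 + 145 × 1.0086649 = 240.9919605 amu
The mass defect is 240.9919605 − 239.05216 = 1.9398005 amu.
Binding energy = Δm·c² = 1.9398005 × 931.494 MeV/amu = 1806.91 MeV
Dividing by A = 239 gives 7.560 MeV per nucleon.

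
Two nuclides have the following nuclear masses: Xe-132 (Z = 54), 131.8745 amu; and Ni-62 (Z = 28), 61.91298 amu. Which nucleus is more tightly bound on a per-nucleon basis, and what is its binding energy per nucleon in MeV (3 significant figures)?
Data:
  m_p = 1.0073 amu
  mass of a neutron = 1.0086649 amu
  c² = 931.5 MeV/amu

Ni-62; 8.80 MeV/nucleon

Xe-132: Σm = 54(1.0073) + 78(1.0086649) = 133.0700622 amu; Δm = 1.1955622 amu; E_B = 1113.7 MeV; E_B/A = 8.437 MeV
Ni-62: Σm = 28(1.0073) + 34(1.0086649) = 62.4990066 amu; Δm = 0.5860266 amu; E_B = 545.884 MeV; E_B/A = 8.8046 MeV
Ni-62 has the higher binding energy per nucleon, so it is the more tightly bound nucleus.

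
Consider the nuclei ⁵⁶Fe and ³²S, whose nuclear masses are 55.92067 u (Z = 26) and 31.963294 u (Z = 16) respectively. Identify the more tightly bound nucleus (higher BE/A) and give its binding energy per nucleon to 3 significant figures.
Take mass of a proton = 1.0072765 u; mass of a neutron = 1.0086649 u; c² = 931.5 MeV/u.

⁵⁶Fe: Σm = 26(1.0072765) + 30(1.0086649) = 56.4491360 u; Δm = 0.5284660 u; E_B = 492.266 MeV; E_B/A = 8.790 MeV
³²S: Σm = 16(1.0072765) + 16(1.0086649) = 32.2550624 u; Δm = 0.2917684 u; E_B = 271.78 MeV; E_B/A = 8.493 MeV
⁵⁶Fe has the higher binding energy per nucleon, so it is the more tightly bound nucleus.

⁵⁶Fe; 8.79 MeV/nucleon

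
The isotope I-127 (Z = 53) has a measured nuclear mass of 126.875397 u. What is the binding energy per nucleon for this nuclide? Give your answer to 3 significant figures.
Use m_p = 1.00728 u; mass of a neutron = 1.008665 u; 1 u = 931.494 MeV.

Z = 53, so N = A − Z = 127 − 53 = 74.
Total constituent mass: 53 × 1.00728 + 74 × 1.008665 = 128.027050 u
The mass defect is 128.027050 − 126.875397 = 1.151653 u.
Binding energy = Δm·c² = 1.151653 × 931.494 MeV/u = 1072.76 MeV
Dividing by A = 127 gives 8.447 MeV per nucleon.

8.45 MeV/nucleon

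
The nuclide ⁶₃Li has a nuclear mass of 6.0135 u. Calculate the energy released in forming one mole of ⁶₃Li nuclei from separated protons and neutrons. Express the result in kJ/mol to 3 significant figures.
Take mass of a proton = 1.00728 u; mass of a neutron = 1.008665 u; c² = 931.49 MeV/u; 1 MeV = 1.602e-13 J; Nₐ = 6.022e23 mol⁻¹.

3.09e+09 kJ/mol

With 3 protons and 3 neutrons (A = 6):
Mass of separated nucleons = 3(1.00728) + 3(1.008665) = 3.02184 + 3.025995 = 6.047835 u
Mass defect Δm = 6.047835 − 6.0135 = 0.034335 u
Converting to energy: 0.034335 u × 931.49 MeV/u = 31.9827 MeV
Per nucleus in joules: 31.9827 MeV × 1.602e-13 J/MeV = 5.1236e-12 J
Per mole: 5.1236e-12 J × 6.022e23 mol⁻¹ = 3.0854e+12 J/mol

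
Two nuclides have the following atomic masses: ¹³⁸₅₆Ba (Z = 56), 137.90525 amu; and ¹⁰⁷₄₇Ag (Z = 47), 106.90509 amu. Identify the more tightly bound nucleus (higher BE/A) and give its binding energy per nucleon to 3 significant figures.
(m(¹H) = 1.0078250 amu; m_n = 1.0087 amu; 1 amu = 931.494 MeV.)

¹⁰⁷₄₇Ag; 8.57 MeV/nucleon

¹³⁸₅₆Ba: Σm = 56(1.0078250) + 82(1.0087) = 139.1516000 amu; Δm = 1.2463500 amu; E_B = 1161.0 MeV; E_B/A = 8.413 MeV
¹⁰⁷₄₇Ag: Σm = 47(1.0078250) + 60(1.0087) = 107.8897750 amu; Δm = 0.9846850 amu; E_B = 917.23 MeV; E_B/A = 8.572 MeV
¹⁰⁷₄₇Ag has the higher binding energy per nucleon, so it is the more tightly bound nucleus.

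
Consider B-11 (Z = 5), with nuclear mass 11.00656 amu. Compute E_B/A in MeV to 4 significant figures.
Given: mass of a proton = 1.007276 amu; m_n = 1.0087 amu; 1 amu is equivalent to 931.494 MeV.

6.946 MeV/nucleon

Mass of separated nucleons = 5(1.007276) + 6(1.0087) = 5.036380 + 6.0522 = 11.088580 amu
Mass defect Δm = 11.088580 − 11.00656 = 0.082020 amu
Binding energy = Δm·c² = 0.082020 × 931.494 MeV/amu = 76.4011 MeV
BE/A = 76.4011 MeV / 11 = 6.946 MeV/nucleon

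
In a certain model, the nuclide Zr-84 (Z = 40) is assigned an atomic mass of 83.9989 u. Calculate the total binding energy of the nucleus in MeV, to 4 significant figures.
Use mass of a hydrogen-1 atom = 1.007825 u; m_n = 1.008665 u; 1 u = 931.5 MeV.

647.7 MeV

Total constituent mass: 40 × 1.007825 + 44 × 1.008665 = 84.694260 u
The mass defect is 84.694260 − 83.9989 = 0.695360 u.
Converting to energy: 0.695360 u × 931.5 MeV/u = 647.728 MeV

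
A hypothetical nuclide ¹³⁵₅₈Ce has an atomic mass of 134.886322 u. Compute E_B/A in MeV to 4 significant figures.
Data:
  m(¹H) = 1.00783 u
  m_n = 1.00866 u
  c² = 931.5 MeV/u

8.519 MeV/nucleon

Mass of separated nucleons = 58(1.00783) + 77(1.00866) = 58.45414 + 77.66682 = 136.12096 u
Mass defect Δm = 136.12096 − 134.886322 = 1.234638 u
Binding energy = Δm·c² = 1.234638 × 931.5 MeV/u = 1150.07 MeV
BE/A = 1150.07 MeV / 135 = 8.519 MeV/nucleon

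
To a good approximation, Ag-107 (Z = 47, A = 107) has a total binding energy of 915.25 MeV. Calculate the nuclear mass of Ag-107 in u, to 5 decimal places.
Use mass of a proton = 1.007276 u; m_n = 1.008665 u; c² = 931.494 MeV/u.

Mass defect = 915.25 MeV / (931.494 MeV/u) = 0.9825613 u
Constituent mass = 47(1.007276) + 60(1.008665) = 107.861872 u
Nuclear mass = 107.861872 − 0.9825613 = 106.8793107 u ≈ 106.87931 u (to 5 decimal places)

106.87931 u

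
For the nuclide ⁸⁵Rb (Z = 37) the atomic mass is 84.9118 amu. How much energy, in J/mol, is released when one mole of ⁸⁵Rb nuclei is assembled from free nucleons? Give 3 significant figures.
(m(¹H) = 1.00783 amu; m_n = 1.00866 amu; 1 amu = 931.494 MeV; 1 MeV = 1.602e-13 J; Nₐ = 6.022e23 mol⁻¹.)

7.13e+13 J/mol

Σm = 37·m(¹H) + 48·m_n = 37.28971 + 48.41568 = 85.70539 amu
Mass defect Δm = 85.70539 − 84.9118 = 0.79359 amu
Converting to energy: 0.79359 amu × 931.494 MeV/amu = 739.224 MeV
Per nucleus in joules: 739.224 MeV × 1.602e-13 J/MeV = 1.1842e-10 J
Per mole: 1.1842e-10 J × 6.022e23 mol⁻¹ = 7.1313e+13 J/mol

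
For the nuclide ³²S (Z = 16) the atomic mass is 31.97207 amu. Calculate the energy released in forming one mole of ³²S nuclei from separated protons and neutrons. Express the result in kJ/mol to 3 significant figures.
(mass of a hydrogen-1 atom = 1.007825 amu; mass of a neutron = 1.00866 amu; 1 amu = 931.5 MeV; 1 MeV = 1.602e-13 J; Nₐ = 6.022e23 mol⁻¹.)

2.62e+10 kJ/mol

The nucleus contains 16 protons and 32 − 16 = 16 neutrons.
Mass of separated nucleons = 16(1.007825) + 16(1.00866) = 16.125200 + 16.13856 = 32.263760 amu
Mass defect Δm = 32.263760 − 31.97207 = 0.291690 amu
Converting to energy: 0.291690 amu × 931.5 MeV/amu = 271.709 MeV
Per nucleus in joules: 271.709 MeV × 1.602e-13 J/MeV = 4.3528e-11 J
Per mole: 4.3528e-11 J × 6.022e23 mol⁻¹ = 2.6213e+13 J/mol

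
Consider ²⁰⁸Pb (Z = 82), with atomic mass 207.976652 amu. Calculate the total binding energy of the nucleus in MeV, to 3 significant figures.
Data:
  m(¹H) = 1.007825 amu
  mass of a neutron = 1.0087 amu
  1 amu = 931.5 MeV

1640 MeV

Mass of separated nucleons = 82(1.007825) + 126(1.0087) = 82.641650 + 127.0962 = 209.737850 amu
The mass defect is 209.737850 − 207.976652 = 1.761198 amu.
Binding energy = Δm·c² = 1.761198 × 931.5 MeV/amu = 1640.56 MeV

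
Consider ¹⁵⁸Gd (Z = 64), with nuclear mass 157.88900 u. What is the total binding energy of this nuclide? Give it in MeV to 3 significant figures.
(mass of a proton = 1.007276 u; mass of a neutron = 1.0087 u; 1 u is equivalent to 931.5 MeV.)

The nucleus contains 64 protons and 158 − 64 = 94 neutrons.
Mass of separated nucleons = 64(1.007276) + 94(1.0087) = 64.465664 + 94.8178 = 159.283464 u
Mass defect Δm = 159.283464 − 157.88900 = 1.394464 u
Converting to energy: 1.394464 u × 931.5 MeV/u = 1298.94 MeV

1300 MeV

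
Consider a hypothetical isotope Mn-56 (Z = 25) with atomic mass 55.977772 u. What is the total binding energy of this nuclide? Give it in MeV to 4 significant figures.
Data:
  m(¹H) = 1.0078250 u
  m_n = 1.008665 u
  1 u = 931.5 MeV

Z = 25, so N = A − Z = 56 − 25 = 31.
Total constituent mass: 25 × 1.0078250 + 31 × 1.008665 = 56.4642400 u
The mass defect is 56.4642400 − 55.977772 = 0.4864680 u.
Converting to energy: 0.4864680 u × 931.5 MeV/u = 453.145 MeV

453.1 MeV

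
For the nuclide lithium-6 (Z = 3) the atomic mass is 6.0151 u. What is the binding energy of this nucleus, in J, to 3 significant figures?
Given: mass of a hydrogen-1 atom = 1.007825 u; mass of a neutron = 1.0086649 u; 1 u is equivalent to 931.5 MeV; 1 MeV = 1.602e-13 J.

5.13e-12 J

Total constituent mass: 3 × 1.007825 + 3 × 1.0086649 = 6.0494697 u
Mass defect Δm = 6.0494697 − 6.0151 = 0.0343697 u
Converting to energy: 0.0343697 u × 931.5 MeV/u = 32.0154 MeV
In joules: 32.0154 MeV × 1.602e-13 J/MeV = 5.1289e-12 J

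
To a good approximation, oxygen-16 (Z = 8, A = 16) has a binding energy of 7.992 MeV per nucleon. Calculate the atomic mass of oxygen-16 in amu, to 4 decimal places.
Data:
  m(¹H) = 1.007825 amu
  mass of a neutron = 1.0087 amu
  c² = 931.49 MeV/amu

15.9949 amu

Total binding energy = 16 × 7.992 = 127.872 MeV
Mass defect = 127.872 MeV / (931.49 MeV/amu) = 0.137277 amu
Constituent mass = 8(1.007825) + 8(1.0087) = 16.132200 amu
Atomic mass = 16.132200 − 0.137277 = 15.994923 amu ≈ 15.9949 amu (to 4 decimal places)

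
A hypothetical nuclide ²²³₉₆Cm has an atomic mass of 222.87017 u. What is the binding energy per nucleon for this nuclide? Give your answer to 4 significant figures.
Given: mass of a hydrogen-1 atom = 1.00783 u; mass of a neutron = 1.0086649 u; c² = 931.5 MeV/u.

Σm = 96·m(¹H) + 127·m_n = 96.75168 + 128.1004423 = 224.8521223 u
Mass defect Δm = 224.8521223 − 222.87017 = 1.9819523 u
Binding energy = Δm·c² = 1.9819523 × 931.5 MeV/u = 1846.19 MeV
Dividing by A = 223 gives 8.279 MeV per nucleon.

8.279 MeV/nucleon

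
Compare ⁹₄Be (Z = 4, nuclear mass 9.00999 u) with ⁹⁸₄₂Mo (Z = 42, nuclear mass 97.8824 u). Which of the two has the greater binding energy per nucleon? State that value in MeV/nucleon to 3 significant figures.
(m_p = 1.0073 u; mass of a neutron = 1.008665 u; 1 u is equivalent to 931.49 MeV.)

⁹₄Be: Σm = 4(1.0073) + 5(1.008665) = 9.072525 u; Δm = 0.062535 u; E_B = 58.251 MeV; E_B/A = 6.472 MeV
⁹⁸₄₂Mo: Σm = 42(1.0073) + 56(1.008665) = 98.791840 u; Δm = 0.909440 u; E_B = 847.13 MeV; E_B/A = 8.644 MeV
⁹⁸₄₂Mo has the higher binding energy per nucleon, so it is the more tightly bound nucleus.

⁹⁸₄₂Mo; 8.64 MeV/nucleon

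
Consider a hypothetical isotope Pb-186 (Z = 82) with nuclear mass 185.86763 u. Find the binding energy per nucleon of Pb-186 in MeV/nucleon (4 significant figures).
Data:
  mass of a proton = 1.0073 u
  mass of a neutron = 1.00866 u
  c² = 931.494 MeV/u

8.171 MeV/nucleon

With 82 protons and 104 neutrons (A = 186):
Σm = 82·m_p + 104·m_n = 82.5986 + 104.90064 = 187.49924 u
Mass defect Δm = 187.49924 − 185.86763 = 1.63161 u
Binding energy = Δm·c² = 1.63161 × 931.494 MeV/u = 1519.83 MeV
Per nucleon: 1519.83 / 186 = 8.171 MeV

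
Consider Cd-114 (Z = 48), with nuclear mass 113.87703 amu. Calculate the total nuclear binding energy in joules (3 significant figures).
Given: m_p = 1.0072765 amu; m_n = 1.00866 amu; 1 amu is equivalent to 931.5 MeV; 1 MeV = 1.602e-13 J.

1.56e-10 J

Mass of separated nucleons = 48(1.0072765) + 66(1.00866) = 48.3492720 + 66.57156 = 114.9208320 amu
Δm = 114.9208320 − 113.87703 = 1.0438020 amu
Converting to energy: 1.0438020 amu × 931.5 MeV/amu = 972.302 MeV
In joules: 972.302 MeV × 1.602e-13 J/MeV = 1.5576e-10 J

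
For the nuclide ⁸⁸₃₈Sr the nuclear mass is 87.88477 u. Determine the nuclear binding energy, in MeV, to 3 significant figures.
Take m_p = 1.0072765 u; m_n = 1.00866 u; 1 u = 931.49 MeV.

With 38 protons and 50 neutrons (A = 88):
Σm = 38·m_p + 50·m_n = 38.2765070 + 50.43300 = 88.7095070 u
Mass defect Δm = 88.7095070 − 87.88477 = 0.8247370 u
Binding energy = Δm·c² = 0.8247370 × 931.49 MeV/u = 768.234 MeV

768 MeV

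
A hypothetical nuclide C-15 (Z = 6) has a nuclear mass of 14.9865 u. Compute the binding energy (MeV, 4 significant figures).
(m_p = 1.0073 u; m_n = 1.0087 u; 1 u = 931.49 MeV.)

126.3 MeV

Σm = 6·m_p + 9·m_n = 6.0438 + 9.0783 = 15.1221 u
Δm = 15.1221 − 14.9865 = 0.1356 u
E_B = 0.1356 × 931.49 = 126.310 MeV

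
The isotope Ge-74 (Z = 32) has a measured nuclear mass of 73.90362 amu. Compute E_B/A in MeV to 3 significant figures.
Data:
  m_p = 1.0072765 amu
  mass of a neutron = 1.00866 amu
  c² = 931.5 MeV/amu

8.72 MeV/nucleon

Mass of separated nucleons = 32(1.0072765) + 42(1.00866) = 32.2328480 + 42.36372 = 74.5965680 amu
Mass defect Δm = 74.5965680 − 73.90362 = 0.6929480 amu
E_B = 0.6929480 × 931.5 = 645.481 MeV
Per nucleon: 645.481 / 74 = 8.723 MeV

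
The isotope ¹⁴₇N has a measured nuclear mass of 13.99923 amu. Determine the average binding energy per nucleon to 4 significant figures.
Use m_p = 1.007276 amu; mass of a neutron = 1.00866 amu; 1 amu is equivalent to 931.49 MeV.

Total constituent mass: 7 × 1.007276 + 7 × 1.00866 = 14.111552 amu
The mass defect is 14.111552 − 13.99923 = 0.112322 amu.
E_B = 0.112322 × 931.49 = 104.627 MeV
BE/A = 104.627 MeV / 14 = 7.473 MeV/nucleon

7.473 MeV/nucleon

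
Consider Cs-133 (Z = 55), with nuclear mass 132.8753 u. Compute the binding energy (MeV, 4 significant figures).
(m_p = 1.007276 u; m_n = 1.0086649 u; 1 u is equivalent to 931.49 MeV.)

The nucleus contains 55 protons and 133 − 55 = 78 neutrons.
Total constituent mass: 55 × 1.007276 + 78 × 1.0086649 = 134.0760422 u
Mass defect Δm = 134.0760422 − 132.8753 = 1.2007422 u
E_B = 1.2007422 × 931.49 = 1118.48 MeV

1118 MeV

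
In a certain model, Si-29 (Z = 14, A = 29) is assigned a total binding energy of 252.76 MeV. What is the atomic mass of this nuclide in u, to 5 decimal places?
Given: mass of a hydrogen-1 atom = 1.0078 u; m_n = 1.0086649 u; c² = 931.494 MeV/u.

28.96782 u

Mass defect = 252.76 MeV / (931.494 MeV/u) = 0.2713490 u
Constituent mass = 14(1.0078) + 15(1.0086649) = 29.2391735 u
Atomic mass = 29.2391735 − 0.2713490 = 28.9678245 u ≈ 28.96782 u (to 5 decimal places)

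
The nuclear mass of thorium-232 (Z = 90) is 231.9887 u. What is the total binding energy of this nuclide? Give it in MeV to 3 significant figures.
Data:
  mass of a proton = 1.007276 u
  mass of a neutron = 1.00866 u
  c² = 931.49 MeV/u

Mass of separated nucleons = 90(1.007276) + 142(1.00866) = 90.654840 + 143.22972 = 233.884560 u
Mass defect Δm = 233.884560 − 231.9887 = 1.895860 u
Converting to energy: 1.895860 u × 931.49 MeV/u = 1765.97 MeV

1770 MeV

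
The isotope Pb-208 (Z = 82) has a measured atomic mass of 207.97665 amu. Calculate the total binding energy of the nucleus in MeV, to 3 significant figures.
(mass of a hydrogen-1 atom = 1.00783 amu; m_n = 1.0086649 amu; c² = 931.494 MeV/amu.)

Z = 82, so N = A − Z = 208 − 82 = 126.
Σm = 82·m(¹H) + 126·m_n = 82.64206 + 127.0917774 = 209.7338374 amu
Mass defect Δm = 209.7338374 − 207.97665 = 1.7571874 amu
E_B = 1.7571874 × 931.494 = 1636.81 MeV

1640 MeV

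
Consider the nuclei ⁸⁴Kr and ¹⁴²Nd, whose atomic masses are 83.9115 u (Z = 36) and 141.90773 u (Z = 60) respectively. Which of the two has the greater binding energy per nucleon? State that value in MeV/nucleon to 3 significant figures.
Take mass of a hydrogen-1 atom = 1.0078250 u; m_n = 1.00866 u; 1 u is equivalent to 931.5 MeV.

⁸⁴Kr: Σm = 36(1.0078250) + 48(1.00866) = 84.6973800 u; Δm = 0.7858800 u; E_B = 732.047 MeV; E_B/A = 8.7148 MeV
¹⁴²Nd: Σm = 60(1.0078250) + 82(1.00866) = 143.1796200 u; Δm = 1.2718900 u; E_B = 1184.77 MeV; E_B/A = 8.343 MeV
⁸⁴Kr has the higher binding energy per nucleon, so it is the more tightly bound nucleus.

⁸⁴Kr; 8.71 MeV/nucleon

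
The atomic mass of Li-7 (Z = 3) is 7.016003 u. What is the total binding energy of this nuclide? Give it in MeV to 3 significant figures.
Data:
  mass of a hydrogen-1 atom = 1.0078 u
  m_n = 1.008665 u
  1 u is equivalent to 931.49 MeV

Z = 3, so N = A − Z = 7 − 3 = 4.
Mass of separated nucleons = 3(1.0078) + 4(1.008665) = 3.0234 + 4.034660 = 7.058060 u
Mass defect Δm = 7.058060 − 7.016003 = 0.042057 u
Converting to energy: 0.042057 u × 931.49 MeV/u = 39.1757 MeV

39.2 MeV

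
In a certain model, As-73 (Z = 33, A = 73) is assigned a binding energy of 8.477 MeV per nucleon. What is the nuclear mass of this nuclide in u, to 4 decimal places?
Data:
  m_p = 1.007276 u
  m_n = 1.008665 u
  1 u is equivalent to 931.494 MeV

72.9224 u

Total binding energy = 73 × 8.477 = 618.821 MeV
Mass defect = 618.821 MeV / (931.494 MeV/u) = 0.664332 u
Constituent mass = 33(1.007276) + 40(1.008665) = 73.586708 u
Nuclear mass = 73.586708 − 0.664332 = 72.922376 u ≈ 72.9224 u (to 4 decimal places)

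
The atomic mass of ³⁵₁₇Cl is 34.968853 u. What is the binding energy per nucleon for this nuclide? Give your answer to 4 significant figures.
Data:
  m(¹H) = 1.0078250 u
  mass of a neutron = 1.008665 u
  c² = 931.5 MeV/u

8.520 MeV/nucleon

The nucleus contains 17 protons and 35 − 17 = 18 neutrons.
Σm = 17·m(¹H) + 18·m_n = 17.1330250 + 18.155970 = 35.2889950 u
Mass defect Δm = 35.2889950 − 34.968853 = 0.3201420 u
Binding energy = Δm·c² = 0.3201420 × 931.5 MeV/u = 298.212 MeV
Per nucleon: 298.212 / 35 = 8.520 MeV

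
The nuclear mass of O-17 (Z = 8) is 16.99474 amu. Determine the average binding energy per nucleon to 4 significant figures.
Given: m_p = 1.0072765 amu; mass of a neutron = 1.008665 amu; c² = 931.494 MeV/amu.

7.751 MeV/nucleon

Z = 8, so N = A − Z = 17 − 8 = 9.
Σm = 8·m_p + 9·m_n = 8.0582120 + 9.077985 = 17.1361970 amu
Mass defect Δm = 17.1361970 − 16.99474 = 0.1414570 amu
Binding energy = Δm·c² = 0.1414570 × 931.494 MeV/amu = 131.766 MeV
BE/A = 131.766 MeV / 17 = 7.751 MeV/nucleon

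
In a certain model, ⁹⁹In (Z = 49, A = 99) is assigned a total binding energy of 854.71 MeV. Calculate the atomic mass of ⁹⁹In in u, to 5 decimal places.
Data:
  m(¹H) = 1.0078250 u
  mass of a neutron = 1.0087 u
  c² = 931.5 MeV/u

Mass defect = 854.71 MeV / (931.5 MeV/u) = 0.9175631 u
Constituent mass = 49(1.0078250) + 50(1.0087) = 99.8184250 u
Atomic mass = 99.8184250 − 0.9175631 = 98.9008619 u ≈ 98.90086 u (to 5 decimal places)

98.90086 u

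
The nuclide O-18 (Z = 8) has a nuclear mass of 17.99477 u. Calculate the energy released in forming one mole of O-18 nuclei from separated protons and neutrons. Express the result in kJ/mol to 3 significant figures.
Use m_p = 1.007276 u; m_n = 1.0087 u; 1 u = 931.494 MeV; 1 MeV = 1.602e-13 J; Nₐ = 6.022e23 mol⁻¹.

1.35e+10 kJ/mol

Σm = 8·m_p + 10·m_n = 8.058208 + 10.0870 = 18.145208 u
Δm = 18.145208 − 17.99477 = 0.150438 u
Converting to energy: 0.150438 u × 931.494 MeV/u = 140.132 MeV
Per nucleus in joules: 140.132 MeV × 1.602e-13 J/MeV = 2.2449e-11 J
Per mole: 2.2449e-11 J × 6.022e23 mol⁻¹ = 1.3519e+13 J/mol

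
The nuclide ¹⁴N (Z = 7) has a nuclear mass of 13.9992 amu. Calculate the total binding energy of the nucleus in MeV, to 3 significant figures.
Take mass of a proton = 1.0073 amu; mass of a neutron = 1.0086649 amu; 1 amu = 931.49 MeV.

Mass of separated nucleons = 7(1.0073) + 7(1.0086649) = 7.0511 + 7.0606543 = 14.1117543 amu
Δm = 14.1117543 − 13.9992 = 0.1125543 amu
Binding energy = Δm·c² = 0.1125543 × 931.49 MeV/amu = 104.843 MeV

105 MeV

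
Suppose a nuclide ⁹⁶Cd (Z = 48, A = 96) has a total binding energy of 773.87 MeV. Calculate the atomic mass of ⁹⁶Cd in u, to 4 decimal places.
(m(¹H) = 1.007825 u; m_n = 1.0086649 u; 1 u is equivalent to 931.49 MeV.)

95.9607 u

Mass defect = 773.87 MeV / (931.49 MeV/u) = 0.830787 u
Constituent mass = 48(1.007825) + 48(1.0086649) = 96.7915152 u
Atomic mass = 96.7915152 − 0.830787 = 95.9607282 u ≈ 95.9607 u (to 4 decimal places)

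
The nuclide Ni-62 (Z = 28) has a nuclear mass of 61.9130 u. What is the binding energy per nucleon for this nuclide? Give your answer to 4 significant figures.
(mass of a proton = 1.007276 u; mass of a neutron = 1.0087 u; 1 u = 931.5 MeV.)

8.812 MeV/nucleon

Mass of separated nucleons = 28(1.007276) + 34(1.0087) = 28.203728 + 34.2958 = 62.499528 u
The mass defect is 62.499528 − 61.9130 = 0.586528 u.
Binding energy = Δm·c² = 0.586528 × 931.5 MeV/u = 546.351 MeV
Dividing by A = 62 gives 8.812 MeV per nucleon.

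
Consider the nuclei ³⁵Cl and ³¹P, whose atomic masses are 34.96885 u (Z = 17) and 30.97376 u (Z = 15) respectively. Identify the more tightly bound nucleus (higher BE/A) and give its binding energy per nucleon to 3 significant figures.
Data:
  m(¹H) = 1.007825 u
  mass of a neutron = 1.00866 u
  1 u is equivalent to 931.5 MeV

³⁵Cl; 8.52 MeV/nucleon

³⁵Cl: Σm = 17(1.007825) + 18(1.00866) = 35.288905 u; Δm = 0.320055 u; E_B = 298.13 MeV; E_B/A = 8.518 MeV
³¹P: Σm = 15(1.007825) + 16(1.00866) = 31.255935 u; Δm = 0.282175 u; E_B = 262.85 MeV; E_B/A = 8.479 MeV
³⁵Cl has the higher binding energy per nucleon, so it is the more tightly bound nucleus.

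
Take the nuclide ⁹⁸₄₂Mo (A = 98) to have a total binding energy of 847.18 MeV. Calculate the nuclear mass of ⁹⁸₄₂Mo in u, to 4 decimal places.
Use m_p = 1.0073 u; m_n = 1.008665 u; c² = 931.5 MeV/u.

97.8824 u

Mass defect = 847.18 MeV / (931.5 MeV/u) = 0.909479 u
Constituent mass = 42(1.0073) + 56(1.008665) = 98.791840 u
Nuclear mass = 98.791840 − 0.909479 = 97.882361 u ≈ 97.8824 u (to 4 decimal places)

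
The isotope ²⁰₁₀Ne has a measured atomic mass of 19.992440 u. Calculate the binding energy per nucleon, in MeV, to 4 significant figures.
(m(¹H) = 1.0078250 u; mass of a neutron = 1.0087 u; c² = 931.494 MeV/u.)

8.049 MeV/nucleon

Z = 10, so N = A − Z = 20 − 10 = 10.
Total constituent mass: 10 × 1.0078250 + 10 × 1.0087 = 20.1652500 u
The mass defect is 20.1652500 − 19.992440 = 0.1728100 u.
E_B = 0.1728100 × 931.494 = 160.971 MeV
Dividing by A = 20 gives 8.049 MeV per nucleon.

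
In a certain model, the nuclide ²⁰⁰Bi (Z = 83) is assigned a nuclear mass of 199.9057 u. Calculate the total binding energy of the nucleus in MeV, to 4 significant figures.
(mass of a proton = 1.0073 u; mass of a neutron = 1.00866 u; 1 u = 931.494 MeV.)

Mass of separated nucleons = 83(1.0073) + 117(1.00866) = 83.6059 + 118.01322 = 201.61912 u
The mass defect is 201.61912 − 199.9057 = 1.71342 u.
Converting to energy: 1.71342 u × 931.494 MeV/u = 1596.04 MeV

1596 MeV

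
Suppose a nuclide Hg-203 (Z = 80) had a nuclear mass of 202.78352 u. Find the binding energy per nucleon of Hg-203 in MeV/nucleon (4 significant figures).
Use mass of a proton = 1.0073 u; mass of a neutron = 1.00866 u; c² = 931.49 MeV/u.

With 80 protons and 123 neutrons (A = 203):
Mass of separated nucleons = 80(1.0073) + 123(1.00866) = 80.5840 + 124.06518 = 204.64918 u
The mass defect is 204.64918 − 202.78352 = 1.86566 u.
E_B = 1.86566 × 931.49 = 1737.84 MeV
BE/A = 1737.84 MeV / 203 = 8.561 MeV/nucleon

8.561 MeV/nucleon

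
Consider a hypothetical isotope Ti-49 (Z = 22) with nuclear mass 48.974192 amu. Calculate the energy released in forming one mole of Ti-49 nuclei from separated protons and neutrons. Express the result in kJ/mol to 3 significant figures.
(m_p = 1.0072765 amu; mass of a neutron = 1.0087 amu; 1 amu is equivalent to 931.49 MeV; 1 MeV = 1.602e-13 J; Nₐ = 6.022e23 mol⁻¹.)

Z = 22, so N = A − Z = 49 − 22 = 27.
Total constituent mass: 22 × 1.0072765 + 27 × 1.0087 = 49.3949830 amu
The mass defect is 49.3949830 − 48.974192 = 0.4207910 amu.
E_B = 0.4207910 × 931.49 = 391.963 MeV
Per nucleus in joules: 391.963 MeV × 1.602e-13 J/MeV = 6.2792e-11 J
Per mole: 6.2792e-11 J × 6.022e23 mol⁻¹ = 3.7813e+13 J/mol

3.78e+10 kJ/mol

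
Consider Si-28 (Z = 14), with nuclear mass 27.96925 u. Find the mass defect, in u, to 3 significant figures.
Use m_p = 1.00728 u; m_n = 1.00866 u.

0.254 u

Z = 14, so N = A − Z = 28 − 14 = 14.
Total constituent mass: 14 × 1.00728 + 14 × 1.00866 = 28.22316 u
The mass defect is 28.22316 − 27.96925 = 0.25391 u.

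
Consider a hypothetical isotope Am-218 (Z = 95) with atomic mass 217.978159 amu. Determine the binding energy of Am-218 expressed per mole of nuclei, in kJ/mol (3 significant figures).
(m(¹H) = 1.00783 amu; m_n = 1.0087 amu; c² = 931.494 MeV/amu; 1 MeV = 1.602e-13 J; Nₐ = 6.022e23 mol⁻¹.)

1.65e+11 kJ/mol

Σm = 95·m(¹H) + 123·m_n = 95.74385 + 124.0701 = 219.81395 amu
Mass defect Δm = 219.81395 − 217.978159 = 1.835791 amu
E_B = 1.835791 × 931.494 = 1710.03 MeV
Per nucleus in joules: 1710.03 MeV × 1.602e-13 J/MeV = 2.7395e-10 J
Per mole: 2.7395e-10 J × 6.022e23 mol⁻¹ = 1.6497e+14 J/mol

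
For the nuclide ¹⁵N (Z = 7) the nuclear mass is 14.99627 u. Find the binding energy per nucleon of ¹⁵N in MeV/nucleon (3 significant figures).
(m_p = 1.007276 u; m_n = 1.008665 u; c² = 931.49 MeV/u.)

Total constituent mass: 7 × 1.007276 + 8 × 1.008665 = 15.120252 u
Δm = 15.120252 − 14.99627 = 0.123982 u
Converting to energy: 0.123982 u × 931.49 MeV/u = 115.488 MeV
BE/A = 115.488 MeV / 15 = 7.699 MeV/nucleon

7.70 MeV/nucleon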